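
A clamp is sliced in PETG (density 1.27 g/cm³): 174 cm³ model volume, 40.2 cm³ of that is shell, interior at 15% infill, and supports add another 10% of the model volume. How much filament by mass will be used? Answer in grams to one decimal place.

Volume inside the shell = 174 − 40.2 = 133.8 cm³.
Infill volume = 0.15 × 133.8 = 20.07 cm³.
Support = 0.10 × 174, so 17.4 cm³.
Deposited volume = 40.2 + 20.07 + 17.4, so 77.67 cm³.
Mass: 77.67 × 1.27 → 98.6409 g.

98.6 g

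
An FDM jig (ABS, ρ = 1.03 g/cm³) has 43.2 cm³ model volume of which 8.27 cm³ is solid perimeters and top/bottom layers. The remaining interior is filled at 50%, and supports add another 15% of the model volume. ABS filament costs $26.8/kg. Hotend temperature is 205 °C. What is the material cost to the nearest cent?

$0.89

Interior volume: 43.2 − 8.27 → 34.93 cm³.
Infill volume = 0.50 × 34.93, so 17.465 cm³.
Support = 0.15 × 43.2, so 6.48 cm³.
Deposited volume: 8.27 + 17.465 + 6.48 → 32.215 cm³.
Mass = 32.215 × 1.03, so 33.18145 g.
Cost = 33.18145 g / 1000 × $26.8/kg = $0.89.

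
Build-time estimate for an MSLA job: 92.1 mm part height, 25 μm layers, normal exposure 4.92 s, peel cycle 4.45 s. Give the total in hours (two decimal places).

9.59 hours

Layer count = ceil(92.1 / 0.025) = 3684.
Per-layer time: 4.92 + 4.45 → 9.37 s.
Build time: 3684 × 9.37 s = 34519.08 s, i.e. 9.59 hours.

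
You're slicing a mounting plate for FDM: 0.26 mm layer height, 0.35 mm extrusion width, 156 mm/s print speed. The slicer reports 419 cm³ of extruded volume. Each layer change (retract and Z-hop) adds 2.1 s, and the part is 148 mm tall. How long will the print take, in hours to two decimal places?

8.53 hours

Line area = 0.26 × 0.35, so 0.091 mm².
Path length: 419000 mm³ / 0.091 mm² → 4604395.6 mm.
Time extruding = 4604395.6 / 156, so 29515.4 s.
Number of layers: 148 / 0.26 → 570 (rounded up).
Z-hop total: 570 × 2.1 → 1197 s.
Total = 29515.4 + 1197 = 30712.4 s = 8.53 hours.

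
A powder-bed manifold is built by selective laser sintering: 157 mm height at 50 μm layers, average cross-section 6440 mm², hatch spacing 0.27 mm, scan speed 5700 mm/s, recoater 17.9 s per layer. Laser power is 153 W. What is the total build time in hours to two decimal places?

Number of layers: 157 / 0.05 → 3140 (rounded up).
Hatch length per layer: 6440 / 0.27 → 23851.9 mm.
Per-layer scan time: 23851.9 / 5700 → 4.1845 s.
Per-layer time: 4.1845 + 17.9 → 22.0845 s.
Build time = 3140 × 22.0845 = 69345.33 s = 19.26 hours.

19.26 hours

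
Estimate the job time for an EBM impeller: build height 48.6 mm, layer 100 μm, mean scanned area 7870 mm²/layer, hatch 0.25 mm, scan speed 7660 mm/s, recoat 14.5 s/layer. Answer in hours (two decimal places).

2.51 hours

Number of layers: 48.6 / 0.1 → 486 (rounded up).
Scan path per layer = 7870 / 0.25 = 31480 mm.
Per-layer scan time = 31480 / 7660 = 4.1097 s.
Per-layer time = 4.1097 + 14.5, so 18.6097 s.
Build time = 486 × 18.6097 = 9044.3142 s = 2.51 hours.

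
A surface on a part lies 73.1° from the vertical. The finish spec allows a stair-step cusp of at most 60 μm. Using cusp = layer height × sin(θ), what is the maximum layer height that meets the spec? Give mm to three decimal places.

0.063 mm

sin(73.1°) = 0.9568; t_max = 0.06/0.9568 = 0.063 mm.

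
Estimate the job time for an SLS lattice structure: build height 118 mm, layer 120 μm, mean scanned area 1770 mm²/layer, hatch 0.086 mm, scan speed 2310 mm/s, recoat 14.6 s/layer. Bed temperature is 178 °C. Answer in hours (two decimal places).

Layer count = ceil(118 / 0.12) = 984.
Hatch length per layer = 1770 / 0.086, so 20581.4 mm.
Laser time per layer = 20581.4 / 2310 = 8.9097 s.
Per-layer time: 8.9097 + 14.6 → 23.5097 s.
984 layers × 23.5097 s/layer = 23133.5448 s, i.e. 6.43 hours.

6.43 hours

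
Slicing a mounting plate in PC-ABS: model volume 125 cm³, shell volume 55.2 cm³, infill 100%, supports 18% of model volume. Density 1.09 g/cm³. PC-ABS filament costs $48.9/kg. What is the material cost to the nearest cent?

$7.86

Volume inside the shell: 125 − 55.2 → 69.8 cm³.
Infill volume = 1.00 × 69.8, so 69.8 cm³.
Support = 0.18 × 125 = 22.5 cm³.
Total printed volume: 55.2 + 69.8 + 22.5 → 147.5 cm³.
Mass: 147.5 × 1.09 → 160.775 g.
Cost = 160.775 g / 1000 × $48.9/kg = $7.86.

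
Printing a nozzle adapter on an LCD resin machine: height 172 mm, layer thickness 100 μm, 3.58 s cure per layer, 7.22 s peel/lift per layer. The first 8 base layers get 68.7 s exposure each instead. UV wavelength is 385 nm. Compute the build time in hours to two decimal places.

Layer count = ceil(172 / 0.1) = 1720.
Burn-in layers = 8 × (68.7 + 7.22) = 607.36 s.
Remaining layers = 1712 × (3.58 + 7.22) = 18489.6 s.
Total = 607.36 + 18489.6 = 19096.96 s = 5.30 hours.

5.30 hours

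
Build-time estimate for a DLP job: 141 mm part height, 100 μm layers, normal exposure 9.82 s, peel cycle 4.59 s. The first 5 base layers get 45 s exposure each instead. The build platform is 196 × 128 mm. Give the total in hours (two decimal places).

5.69 hours

Layers = ⌈141/0.1⌉ = 1410.
Bottom layers = 5 × (45 + 4.59), so 247.95 s.
Remaining layers = 1405 × (9.82 + 4.59) = 20246.05 s.
Sum: 247.95 + 20246.05 = 20494 s → 5.69 hours.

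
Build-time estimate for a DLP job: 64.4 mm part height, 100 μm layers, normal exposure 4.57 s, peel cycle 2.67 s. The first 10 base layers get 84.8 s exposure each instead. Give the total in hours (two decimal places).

1.52 hours

Layer count = ceil(64.4 / 0.1) = 644.
Base layers = 10 × (84.8 + 2.67) = 874.7 s.
Regular layers = 634 × (4.57 + 2.67), so 4590.16 s.
Total = 874.7 + 4590.16 = 5464.86 s = 1.52 hours.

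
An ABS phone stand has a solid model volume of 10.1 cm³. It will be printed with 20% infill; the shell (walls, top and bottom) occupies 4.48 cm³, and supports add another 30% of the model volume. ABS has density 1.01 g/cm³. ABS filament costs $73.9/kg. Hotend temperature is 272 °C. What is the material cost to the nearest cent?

Infill region = 10.1 − 4.48, so 5.62 cm³.
Infill deposited = 0.20 × 5.62, so 1.124 cm³.
Support: 0.30 × 10.1 → 3.03 cm³.
Total printed volume: 4.48 + 1.124 + 3.03 → 8.634 cm³.
Mass: 8.634 × 1.01 → 8.72034 g.
Cost = 8.72034 g / 1000 × $73.9/kg = $0.64.

$0.64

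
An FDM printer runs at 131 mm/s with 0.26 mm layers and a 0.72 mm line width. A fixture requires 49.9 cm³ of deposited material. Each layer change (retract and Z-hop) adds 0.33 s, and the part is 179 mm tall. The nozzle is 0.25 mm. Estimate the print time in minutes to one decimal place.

Extrusion cross-section = 0.26 × 0.72 = 0.1872 mm².
Total extruded path = 49900/0.1872 = 266559.8 mm.
Print-move time = 266559.8 / 131 = 2034.8 s.
Layers = ⌈179/0.26⌉ = 689.
Non-print overhead = 689 × 0.33 = 227.37 s.
Altogether 2034.8 + 227.37 = 2262.17 s, i.e. 37.7 minutes.

37.7 minutes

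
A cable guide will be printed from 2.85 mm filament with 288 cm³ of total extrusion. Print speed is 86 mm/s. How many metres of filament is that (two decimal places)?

Cross-section of 2.85 mm filament: π·(2.85/2)² = 6.3794 mm².
Length = 288 cm³ / 6.3794 mm² = 288000 / 6.3794 = 45145.31 mm = 45.15 m.

45.15 m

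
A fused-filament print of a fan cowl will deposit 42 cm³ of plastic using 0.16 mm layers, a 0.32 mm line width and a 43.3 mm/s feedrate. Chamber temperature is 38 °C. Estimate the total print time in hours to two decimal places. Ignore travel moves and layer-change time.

5.26 hours

Bead cross-section: 0.16 × 0.32 → 0.0512 mm².
Toolpath length = 42 cm³ / 0.0512 mm² = 42000 / 0.0512 = 820312.5 mm.
Time extruding = 820312.5 / 43.3, so 18944.9 s.
18944.9 s = 5.26 hours.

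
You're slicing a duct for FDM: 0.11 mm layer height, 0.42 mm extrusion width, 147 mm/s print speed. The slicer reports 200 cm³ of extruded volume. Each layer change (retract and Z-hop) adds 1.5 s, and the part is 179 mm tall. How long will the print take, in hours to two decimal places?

Line area: 0.11 × 0.42 → 0.0462 mm².
Toolpath length = 200 cm³ / 0.0462 mm² = 200000 / 0.0462 = 4329004.3 mm.
Print-move time = 4329004.3 / 147, so 29449 s.
Layers = ⌈179/0.11⌉ = 1628.
Layer-change overhead: 1628 × 1.5 → 2442 s.
Total = 29449 + 2442 = 31891 s = 8.86 hours.

8.86 hours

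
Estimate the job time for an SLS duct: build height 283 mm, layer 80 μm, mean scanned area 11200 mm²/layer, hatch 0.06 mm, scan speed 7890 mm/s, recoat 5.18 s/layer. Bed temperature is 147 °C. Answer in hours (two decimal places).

Number of layers: 283 / 0.08 → 3538 (rounded up).
Scan path per layer = 11200 / 0.06 = 186666.7 mm.
Scan time per layer = 186666.7 / 7890 = 23.6586 s.
Layer cycle = 23.6586 + 5.18 = 28.8386 s.
3538 layers × 28.8386 s/layer = 102030.9668 s, i.e. 28.34 hours.

28.34 hours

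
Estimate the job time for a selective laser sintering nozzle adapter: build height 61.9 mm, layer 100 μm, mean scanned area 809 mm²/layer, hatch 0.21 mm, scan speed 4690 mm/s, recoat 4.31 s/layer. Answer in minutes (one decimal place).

52.9 minutes

Layers = ⌈61.9/0.1⌉ = 619.
Per-layer scan distance = 809 / 0.21, so 3852.4 mm.
Scan time per layer = 3852.4 / 4690, so 0.8214 s.
Per-layer time = 0.8214 + 4.31 = 5.1314 s.
Total: 619 × 5.1314 s = 3176.3366 s → 52.9 minutes.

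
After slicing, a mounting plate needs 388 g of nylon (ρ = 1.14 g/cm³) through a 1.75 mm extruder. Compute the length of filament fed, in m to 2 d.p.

Extruded volume: 388/1.14 = 340.3509 cm³ (340350.9 mm³).
Cross-section of 1.75 mm filament: π·(1.75/2)² = 2.4053 mm².
Length = 340350.9 / 2.4053 = 141500.39 mm = 141.50 m.

141.50 m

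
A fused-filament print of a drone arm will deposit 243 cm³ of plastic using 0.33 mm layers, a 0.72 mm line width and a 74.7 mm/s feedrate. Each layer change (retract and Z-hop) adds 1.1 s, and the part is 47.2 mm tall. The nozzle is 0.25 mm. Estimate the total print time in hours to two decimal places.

3.85 hours

Bead cross-section: 0.33 × 0.72 → 0.2376 mm².
Path length: 243000 mm³ / 0.2376 mm² → 1022727.3 mm.
Time extruding: 1022727.3 / 74.7 → 13691.1 s.
Number of layers: 47.2 / 0.33 → 144 (rounded up).
Layer-change overhead = 144 × 1.1, so 158.4 s.
Altogether 13691.1 + 158.4 = 13849.5 s, i.e. 3.85 hours.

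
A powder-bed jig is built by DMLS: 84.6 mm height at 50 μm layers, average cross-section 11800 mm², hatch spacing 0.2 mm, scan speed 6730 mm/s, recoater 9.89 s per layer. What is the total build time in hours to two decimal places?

Layer count = ceil(84.6 / 0.05) = 1692.
Hatch length per layer = 11800 / 0.2, so 59000 mm.
Scan time per layer: 59000 / 6730 → 8.7667 s.
Time per layer = 8.7667 + 9.89, so 18.6567 s.
Total: 1692 × 18.6567 s = 31567.1364 s → 8.77 hours.

8.77 hours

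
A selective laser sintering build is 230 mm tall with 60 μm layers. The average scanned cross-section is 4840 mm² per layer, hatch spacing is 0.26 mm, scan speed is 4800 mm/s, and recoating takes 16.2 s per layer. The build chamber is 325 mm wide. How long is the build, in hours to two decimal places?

Number of layers: 230 / 0.06 → 3834 (rounded up).
Per-layer scan distance = 4840 / 0.26, so 18615.4 mm.
Laser time per layer = 18615.4 / 4800 = 3.8782 s.
Layer cycle = 3.8782 + 16.2, so 20.0782 s.
3834 layers × 20.0782 s/layer = 76979.8188 s, i.e. 21.38 hours.

21.38 hours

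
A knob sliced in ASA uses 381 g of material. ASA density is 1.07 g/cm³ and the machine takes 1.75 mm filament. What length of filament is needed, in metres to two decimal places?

148.04 m

Extruded volume: 381/1.07 = 356.0748 cm³ (356074.8 mm³).
Cross-section of 1.75 mm filament: π·(1.75/2)² = 2.4053 mm².
L = V/A = 356074.8/2.4053 = 148037.58 mm → 148.04 m.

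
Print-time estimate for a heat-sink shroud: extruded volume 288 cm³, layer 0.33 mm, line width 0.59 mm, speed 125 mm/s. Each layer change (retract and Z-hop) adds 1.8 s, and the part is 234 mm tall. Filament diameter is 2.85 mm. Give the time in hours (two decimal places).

Line area = 0.33 × 0.59, so 0.1947 mm².
Toolpath length = 288 cm³ / 0.1947 mm² = 288000 / 0.1947 = 1479198.8 mm.
Time extruding = 1479198.8 / 125, so 11833.6 s.
Layers = ⌈234/0.33⌉ = 710.
Z-hop total = 710 × 1.8 = 1278 s.
Altogether 11833.6 + 1278 = 13111.6 s, i.e. 3.64 hours.

3.64 hours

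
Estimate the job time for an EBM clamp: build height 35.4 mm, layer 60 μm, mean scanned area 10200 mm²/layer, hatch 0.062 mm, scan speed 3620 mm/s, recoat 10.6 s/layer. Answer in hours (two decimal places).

Layers = ⌈35.4/0.06⌉ = 590.
Scan path per layer = 10200 / 0.062 = 164516.1 mm.
Beam time per layer = 164516.1 / 3620 = 45.4464 s.
Layer cycle: 45.4464 + 10.6 → 56.0464 s.
590 layers × 56.0464 s/layer = 33067.376 s, i.e. 9.19 hours.

9.19 hours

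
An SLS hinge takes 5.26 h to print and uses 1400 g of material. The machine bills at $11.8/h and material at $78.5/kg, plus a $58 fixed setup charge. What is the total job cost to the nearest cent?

Machine-time cost = 11.8 × 5.26 = $62.068.
Feedstock cost = 78.5 × 1400/1000 = $109.90.
Adding setup: 62.068 + 109.90 + 58 → 229.968 ≈ $229.97.

$229.97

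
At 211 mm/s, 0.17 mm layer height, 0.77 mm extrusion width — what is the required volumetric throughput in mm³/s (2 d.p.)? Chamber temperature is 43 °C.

Bead cross-section = 0.17 × 0.77, so 0.1309 mm².
Q = v·A = 211 × 0.1309 = 27.62 mm³/s.

27.62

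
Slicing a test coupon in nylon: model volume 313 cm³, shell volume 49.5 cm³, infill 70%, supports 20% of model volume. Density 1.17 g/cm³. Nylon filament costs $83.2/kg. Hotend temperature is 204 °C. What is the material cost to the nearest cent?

Volume inside the shell: 313 − 49.5 → 263.5 cm³.
Infill volume: 0.70 × 263.5 → 184.45 cm³.
Support: 0.20 × 313 → 62.6 cm³.
Total extruded = 49.5 + 184.45 + 62.6 = 296.55 cm³.
Mass = 296.55 × 1.17 = 346.9635 g.
At $83.2/kg: 346.9635/1000 × 83.2 = $28.87.

$28.87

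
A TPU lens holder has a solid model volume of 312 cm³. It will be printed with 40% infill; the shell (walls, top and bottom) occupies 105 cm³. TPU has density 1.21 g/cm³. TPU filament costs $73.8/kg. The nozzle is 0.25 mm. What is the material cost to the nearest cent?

$16.77

Interior volume = 312 − 105 = 207 cm³.
Infill deposited = 0.40 × 207 = 82.8 cm³.
Deposited volume: 105 + 82.8 → 187.8 cm³.
Mass: 187.8 × 1.21 → 227.238 g.
Cost = 227.238 g / 1000 × $73.8/kg = $16.77.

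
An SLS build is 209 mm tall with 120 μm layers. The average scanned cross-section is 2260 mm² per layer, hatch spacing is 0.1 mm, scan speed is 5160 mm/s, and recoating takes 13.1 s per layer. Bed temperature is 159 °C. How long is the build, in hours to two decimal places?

8.46 hours

Layer count = ceil(209 / 0.12) = 1742.
Hatch length per layer = 2260 / 0.1 = 22600 mm.
Scan time per layer = 22600 / 5160 = 4.3798 s.
Per-layer time = 4.3798 + 13.1 = 17.4798 s.
Build time = 1742 × 17.4798 = 30449.8116 s = 8.46 hours.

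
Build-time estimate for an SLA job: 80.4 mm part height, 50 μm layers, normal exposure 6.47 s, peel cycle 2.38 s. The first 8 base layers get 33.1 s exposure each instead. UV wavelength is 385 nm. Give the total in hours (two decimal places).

Number of layers: 80.4 / 0.05 → 1608 (rounded up).
Burn-in layers = 8 × (33.1 + 2.38) = 283.84 s.
Remaining layers: 1600 × (6.47 + 2.38) → 14160 s.
Total = 283.84 + 14160 = 14443.84 s = 4.01 hours.

4.01 hours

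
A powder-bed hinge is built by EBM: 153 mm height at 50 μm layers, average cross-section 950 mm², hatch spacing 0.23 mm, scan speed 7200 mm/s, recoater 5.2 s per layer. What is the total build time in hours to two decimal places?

4.91 hours

Number of layers: 153 / 0.05 → 3060 (rounded up).
Scan path per layer = 950 / 0.23 = 4130.4 mm.
Per-layer scan time = 4130.4 / 7200, so 0.5737 s.
Per-layer time = 0.5737 + 5.2 = 5.7737 s.
3060 layers × 5.7737 s/layer = 17667.522 s, i.e. 4.91 hours.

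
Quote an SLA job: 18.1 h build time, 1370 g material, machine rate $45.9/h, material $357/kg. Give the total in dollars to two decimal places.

Time charge = 45.9 × 18.1 = $830.79.
Material charge = 357 × 1370/1000 = $489.09.
Total = 830.79 + 489.09 = $1319.88.

$1319.88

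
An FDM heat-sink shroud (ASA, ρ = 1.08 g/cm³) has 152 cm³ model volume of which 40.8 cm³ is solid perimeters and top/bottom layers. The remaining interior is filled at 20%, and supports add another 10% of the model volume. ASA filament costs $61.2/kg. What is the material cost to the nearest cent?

$5.17

Infill region: 152 − 40.8 → 111.2 cm³.
Infill volume: 0.20 × 111.2 → 22.24 cm³.
Support = 0.10 × 152, so 15.2 cm³.
Total extruded: 40.8 + 22.24 + 15.2 → 78.24 cm³.
Mass = 78.24 × 1.08, so 84.4992 g.
At $61.2/kg: 84.4992/1000 × 61.2 = $5.17.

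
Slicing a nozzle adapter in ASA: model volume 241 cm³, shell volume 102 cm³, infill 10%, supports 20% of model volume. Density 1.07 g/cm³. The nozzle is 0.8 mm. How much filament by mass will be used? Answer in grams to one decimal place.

Interior volume: 241 − 102 → 139 cm³.
Deposited infill: 0.10 × 139 → 13.9 cm³.
Support = 0.20 × 241 = 48.2 cm³.
Deposited volume = 102 + 13.9 + 48.2 = 164.1 cm³.
Mass = 164.1 × 1.07, so 175.587 g.

175.6 g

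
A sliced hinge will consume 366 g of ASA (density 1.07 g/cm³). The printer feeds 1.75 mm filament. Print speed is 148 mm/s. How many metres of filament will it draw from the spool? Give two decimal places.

142.21 m

Extruded volume: 366/1.07 = 342.0561 cm³ (342056.1 mm³).
A = π r² = π × 0.875² = 2.4053 mm².
L = V/A = 342056.1/2.4053 = 142209.33 mm → 142.21 m.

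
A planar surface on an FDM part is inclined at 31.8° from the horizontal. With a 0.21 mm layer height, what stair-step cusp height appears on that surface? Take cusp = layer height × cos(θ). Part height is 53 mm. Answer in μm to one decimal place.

178.5 μm

Cusp = layer height × cos(31.8°) = 0.21 × 0.8499 = 0.178479 mm = 178.5 μm.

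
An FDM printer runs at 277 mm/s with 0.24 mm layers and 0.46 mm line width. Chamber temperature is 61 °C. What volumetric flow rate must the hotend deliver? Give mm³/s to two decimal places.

30.58

Extrusion cross-section = 0.24 × 0.46, so 0.1104 mm².
Volumetric flow = 277 × 0.1104 = 30.58 mm³/s.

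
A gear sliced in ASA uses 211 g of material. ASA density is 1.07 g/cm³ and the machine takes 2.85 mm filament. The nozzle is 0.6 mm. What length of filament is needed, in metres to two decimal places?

30.91 m

Extruded volume: 211/1.07 = 197.1963 cm³ (197196.3 mm³).
Filament cross-section = π × (2.85/2)² = 6.3794 mm².
Length = 197196.3 / 6.3794 = 30911.42 mm = 30.91 m.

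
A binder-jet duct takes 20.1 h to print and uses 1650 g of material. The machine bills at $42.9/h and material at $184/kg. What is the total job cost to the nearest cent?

Machine-time cost: 42.9 × 20.1 → $862.29.
Material cost = 184 × 1650/1000 = $303.60.
Total = 862.29 + 303.60 = $1165.89.

$1165.89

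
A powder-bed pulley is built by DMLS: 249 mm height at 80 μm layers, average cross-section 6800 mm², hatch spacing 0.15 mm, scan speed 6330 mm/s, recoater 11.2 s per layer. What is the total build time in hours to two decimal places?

15.88 hours

Layers = ⌈249/0.08⌉ = 3113.
Per-layer scan distance = 6800 / 0.15, so 45333.3 mm.
Per-layer scan time = 45333.3 / 6330, so 7.1617 s.
Per-layer time = 7.1617 + 11.2, so 18.3617 s.
Build time = 3113 × 18.3617 = 57159.9721 s = 15.88 hours.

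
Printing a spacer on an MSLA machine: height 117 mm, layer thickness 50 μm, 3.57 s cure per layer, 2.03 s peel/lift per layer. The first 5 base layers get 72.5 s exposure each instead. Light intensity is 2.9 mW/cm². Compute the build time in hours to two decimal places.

3.74 hours

Layer count = ceil(117 / 0.05) = 2340.
Burn-in layers = 5 × (72.5 + 2.03), so 372.65 s.
Regular layers = 2335 × (3.57 + 2.03), so 13076 s.
Total = 372.65 + 13076 = 13448.65 s = 3.74 hours.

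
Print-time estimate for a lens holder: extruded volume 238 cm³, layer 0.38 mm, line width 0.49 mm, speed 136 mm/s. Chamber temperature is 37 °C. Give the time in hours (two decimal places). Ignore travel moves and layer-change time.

2.61 hours

Bead cross-section: 0.38 × 0.49 → 0.1862 mm².
Path length: 238000 mm³ / 0.1862 mm² → 1278195.5 mm.
Time extruding = 1278195.5 / 136 = 9398.5 s.
9398.5 s = 2.61 hours.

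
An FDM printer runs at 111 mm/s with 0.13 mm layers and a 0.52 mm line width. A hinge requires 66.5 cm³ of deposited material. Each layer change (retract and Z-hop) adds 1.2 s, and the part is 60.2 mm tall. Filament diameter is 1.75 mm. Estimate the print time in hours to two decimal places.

Line area: 0.13 × 0.52 → 0.0676 mm².
Total extruded path = 66500/0.0676 = 983727.8 mm.
Time extruding: 983727.8 / 111 → 8862.4 s.
Layers = ⌈60.2/0.13⌉ = 464.
Z-hop total = 464 × 1.2, so 556.8 s.
Total = 8862.4 + 556.8 = 9419.2 s = 2.62 hours.

2.62 hours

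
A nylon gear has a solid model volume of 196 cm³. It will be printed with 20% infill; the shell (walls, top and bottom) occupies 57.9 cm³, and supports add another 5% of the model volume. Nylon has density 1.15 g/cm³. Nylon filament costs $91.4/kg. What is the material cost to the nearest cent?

Infill region: 196 − 57.9 → 138.1 cm³.
Deposited infill: 0.20 × 138.1 → 27.62 cm³.
Support = 0.05 × 196, so 9.8 cm³.
Total printed volume = 57.9 + 27.62 + 9.8 = 95.32 cm³.
Mass: 95.32 × 1.15 → 109.618 g.
Cost = 109.618 g / 1000 × $91.4/kg = $10.02.

$10.02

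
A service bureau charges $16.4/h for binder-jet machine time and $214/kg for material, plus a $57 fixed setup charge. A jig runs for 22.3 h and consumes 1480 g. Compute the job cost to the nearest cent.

Machine-time cost = 16.4 × 22.3 = $365.72.
Material charge = 214 × 1480/1000 = $316.72.
Total = 365.72 + 316.72 + 57 = $739.44.

$739.44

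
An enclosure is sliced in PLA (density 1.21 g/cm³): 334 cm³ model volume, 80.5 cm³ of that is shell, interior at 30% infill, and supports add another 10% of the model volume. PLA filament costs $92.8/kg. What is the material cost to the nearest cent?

Volume inside the shell: 334 − 80.5 → 253.5 cm³.
Infill volume = 0.30 × 253.5, so 76.05 cm³.
Support = 0.10 × 334, so 33.4 cm³.
Total printed volume: 80.5 + 76.05 + 33.4 → 189.95 cm³.
Mass = 189.95 × 1.21 = 229.8395 g.
Cost = 229.8395 g / 1000 × $92.8/kg = $21.33.

$21.33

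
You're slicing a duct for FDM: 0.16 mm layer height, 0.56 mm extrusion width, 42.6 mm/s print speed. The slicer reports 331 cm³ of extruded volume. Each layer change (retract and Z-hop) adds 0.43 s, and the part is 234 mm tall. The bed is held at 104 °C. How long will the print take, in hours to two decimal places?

Bead cross-section: 0.16 × 0.56 → 0.0896 mm².
Path length: 331000 mm³ / 0.0896 mm² → 3694196.4 mm.
Time extruding = 3694196.4 / 42.6 = 86718.2 s.
Number of layers: 234 / 0.16 → 1463 (rounded up).
Non-print overhead: 1463 × 0.43 → 629.09 s.
Total = 86718.2 + 629.09 = 87347.29 s = 24.26 hours.

24.26 hours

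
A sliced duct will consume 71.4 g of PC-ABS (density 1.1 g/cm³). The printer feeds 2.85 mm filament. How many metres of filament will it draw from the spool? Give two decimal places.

Extruded volume: 71.4/1.1 = 64.9091 cm³ (64909.1 mm³).
A = π r² = π × 1.425² = 6.3794 mm².
Length = 64909.1 / 6.3794 = 10174.8 mm = 10.17 m.

10.17 m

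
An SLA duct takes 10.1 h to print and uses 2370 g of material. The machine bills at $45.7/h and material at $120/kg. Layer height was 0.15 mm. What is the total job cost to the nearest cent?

$745.97

Time charge = 45.7 × 10.1, so $461.57.
Material cost: 120 × 2370/1000 → $284.40.
Total = 461.57 + 284.40 = $745.97.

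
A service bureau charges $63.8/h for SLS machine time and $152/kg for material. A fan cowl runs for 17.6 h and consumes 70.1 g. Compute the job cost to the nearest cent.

Machine-time cost = 63.8 × 17.6, so $1122.88.
Material cost = 152 × 70.1/1000 = $10.6552.
Job cost: 1122.88 + 10.6552 = 1133.5352 ≈ $1133.54.

$1133.54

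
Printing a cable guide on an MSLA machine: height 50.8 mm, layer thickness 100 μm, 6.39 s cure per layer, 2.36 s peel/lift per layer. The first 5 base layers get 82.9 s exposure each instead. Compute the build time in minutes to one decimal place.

Layer count = ceil(50.8 / 0.1) = 508.
Burn-in layers = 5 × (82.9 + 2.36) = 426.3 s.
Normal layers: 503 × (6.39 + 2.36) → 4401.25 s.
Total = 426.3 + 4401.25 = 4827.55 s = 80.5 minutes.

80.5 minutes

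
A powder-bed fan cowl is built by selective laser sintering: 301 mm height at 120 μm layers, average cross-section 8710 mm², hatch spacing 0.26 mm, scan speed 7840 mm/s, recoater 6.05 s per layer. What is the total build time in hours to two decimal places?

Layer count = ceil(301 / 0.12) = 2509.
Hatch length per layer: 8710 / 0.26 → 33500 mm.
Scan time per layer: 33500 / 7840 → 4.273 s.
Time per layer = 4.273 + 6.05, so 10.323 s.
2509 layers × 10.323 s/layer = 25900.407 s, i.e. 7.19 hours.

7.19 hours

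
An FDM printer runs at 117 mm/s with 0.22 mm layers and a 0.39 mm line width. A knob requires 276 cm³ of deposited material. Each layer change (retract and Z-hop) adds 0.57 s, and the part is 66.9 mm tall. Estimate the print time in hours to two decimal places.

Line area = 0.22 × 0.39 = 0.0858 mm².
Path length: 276000 mm³ / 0.0858 mm² → 3216783.2 mm.
Print-move time = 3216783.2 / 117 = 27493.9 s.
Layer count = ceil(66.9 / 0.22) = 305.
Z-hop total = 305 × 0.57 = 173.85 s.
Altogether 27493.9 + 173.85 = 27667.75 s, i.e. 7.69 hours.

7.69 hours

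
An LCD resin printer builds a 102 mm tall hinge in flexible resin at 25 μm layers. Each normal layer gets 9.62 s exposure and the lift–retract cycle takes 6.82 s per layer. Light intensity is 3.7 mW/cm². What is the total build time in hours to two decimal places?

Number of layers: 102 / 0.025 → 4080 (rounded up).
Per-layer time = 9.62 + 6.82, so 16.44 s.
Total = 4080 × 16.44 = 67075.2 s = 18.63 hours.

18.63 hours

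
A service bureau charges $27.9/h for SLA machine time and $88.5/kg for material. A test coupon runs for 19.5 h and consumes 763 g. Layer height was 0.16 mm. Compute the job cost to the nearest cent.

$611.58

Time charge = 27.9 × 19.5, so $544.05.
Material charge: 88.5 × 763/1000 → $67.5255.
Job cost: 544.05 + 67.5255 = 611.5755 ≈ $611.58.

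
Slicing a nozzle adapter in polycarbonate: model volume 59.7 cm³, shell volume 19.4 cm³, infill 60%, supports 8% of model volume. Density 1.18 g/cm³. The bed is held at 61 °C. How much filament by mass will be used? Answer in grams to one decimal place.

Interior volume: 59.7 − 19.4 → 40.3 cm³.
Infill volume = 0.60 × 40.3, so 24.18 cm³.
Support = 0.08 × 59.7, so 4.776 cm³.
Total extruded: 19.4 + 24.18 + 4.776 → 48.356 cm³.
Mass: 48.356 × 1.18 → 57.06008 g.

57.1 g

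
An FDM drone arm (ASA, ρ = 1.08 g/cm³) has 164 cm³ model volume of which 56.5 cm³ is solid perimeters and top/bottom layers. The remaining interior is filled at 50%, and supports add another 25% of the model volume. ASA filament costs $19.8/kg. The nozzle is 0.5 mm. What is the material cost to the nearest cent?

$3.23

Infill region = 164 − 56.5 = 107.5 cm³.
Infill volume = 0.50 × 107.5 = 53.75 cm³.
Support = 0.25 × 164 = 41 cm³.
Total extruded: 56.5 + 53.75 + 41 → 151.25 cm³.
Mass = 151.25 × 1.08 = 163.35 g.
Cost = 163.35 g / 1000 × $19.8/kg = $3.23.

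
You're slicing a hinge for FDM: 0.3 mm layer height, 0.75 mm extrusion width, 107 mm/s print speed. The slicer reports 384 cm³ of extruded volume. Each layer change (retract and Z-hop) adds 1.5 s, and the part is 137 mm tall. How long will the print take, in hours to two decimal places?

Bead cross-section = 0.3 × 0.75, so 0.225 mm².
Total extruded path = 384000/0.225 = 1706666.7 mm.
Time extruding = 1706666.7 / 107, so 15950.2 s.
Layer count = ceil(137 / 0.3) = 457.
Non-print overhead = 457 × 1.5, so 685.5 s.
Altogether 15950.2 + 685.5 = 16635.7 s, i.e. 4.62 hours.

4.62 hours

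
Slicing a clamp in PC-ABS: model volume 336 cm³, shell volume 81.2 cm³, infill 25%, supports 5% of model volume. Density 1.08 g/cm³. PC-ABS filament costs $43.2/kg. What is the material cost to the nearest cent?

Volume inside the shell: 336 − 81.2 → 254.8 cm³.
Infill volume = 0.25 × 254.8 = 63.7 cm³.
Support = 0.05 × 336, so 16.8 cm³.
Total extruded = 81.2 + 63.7 + 16.8 = 161.7 cm³.
Mass: 161.7 × 1.08 → 174.636 g.
Cost = 174.636 g / 1000 × $43.2/kg = $7.54.

$7.54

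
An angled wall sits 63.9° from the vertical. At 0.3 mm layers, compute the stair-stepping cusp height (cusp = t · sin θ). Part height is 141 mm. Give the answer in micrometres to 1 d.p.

269.4 μm

Cusp = layer height × sin(63.9°) = 0.3 × 0.8980 = 0.2694 mm = 269.4 μm.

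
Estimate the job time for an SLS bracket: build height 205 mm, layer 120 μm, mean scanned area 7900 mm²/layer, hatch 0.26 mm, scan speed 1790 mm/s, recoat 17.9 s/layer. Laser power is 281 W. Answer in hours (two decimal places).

16.56 hours

Layers = ⌈205/0.12⌉ = 1709.
Scan path per layer = 7900 / 0.26, so 30384.6 mm.
Laser time per layer = 30384.6 / 1790, so 16.9746 s.
Time per layer = 16.9746 + 17.9 = 34.8746 s.
1709 layers × 34.8746 s/layer = 59600.6914 s, i.e. 16.56 hours.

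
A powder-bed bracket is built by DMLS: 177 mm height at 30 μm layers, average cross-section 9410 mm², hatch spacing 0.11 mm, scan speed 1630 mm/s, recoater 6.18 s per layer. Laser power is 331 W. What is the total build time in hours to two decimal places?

Layer count = ceil(177 / 0.03) = 5900.
Scan path per layer = 9410 / 0.11, so 85545.5 mm.
Per-layer scan time = 85545.5 / 1630 = 52.4819 s.
Layer cycle = 52.4819 + 6.18 = 58.6619 s.
Build time = 5900 × 58.6619 = 346105.21 s = 96.14 hours.

96.14 hours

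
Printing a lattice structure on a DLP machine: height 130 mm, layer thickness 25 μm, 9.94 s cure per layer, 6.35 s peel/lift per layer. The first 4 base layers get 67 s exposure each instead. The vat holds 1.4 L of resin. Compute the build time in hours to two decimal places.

Layer count = ceil(130 / 0.025) = 5200.
Bottom layers: 4 × (67 + 6.35) → 293.4 s.
Remaining layers = 5196 × (9.94 + 6.35) = 84642.84 s.
Total = 293.4 + 84642.84 = 84936.24 s = 23.59 hours.

23.59 hours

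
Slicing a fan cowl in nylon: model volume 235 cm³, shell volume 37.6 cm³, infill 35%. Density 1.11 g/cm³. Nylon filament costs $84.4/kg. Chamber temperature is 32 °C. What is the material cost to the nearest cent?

$10.00

Infill region = 235 − 37.6, so 197.4 cm³.
Infill volume = 0.35 × 197.4, so 69.09 cm³.
Total printed volume = 37.6 + 69.09, so 106.69 cm³.
Mass = 106.69 × 1.11, so 118.4259 g.
At $84.4/kg: 118.4259/1000 × 84.4 = $10.00.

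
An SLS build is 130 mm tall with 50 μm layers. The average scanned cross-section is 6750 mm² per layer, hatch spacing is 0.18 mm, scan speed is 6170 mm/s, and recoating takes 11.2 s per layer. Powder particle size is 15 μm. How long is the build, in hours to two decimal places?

12.48 hours

Layer count = ceil(130 / 0.05) = 2600.
Scan path per layer: 6750 / 0.18 → 37500 mm.
Per-layer scan time = 37500 / 6170 = 6.0778 s.
Per-layer time = 6.0778 + 11.2, so 17.2778 s.
Total: 2600 × 17.2778 s = 44922.28 s → 12.48 hours.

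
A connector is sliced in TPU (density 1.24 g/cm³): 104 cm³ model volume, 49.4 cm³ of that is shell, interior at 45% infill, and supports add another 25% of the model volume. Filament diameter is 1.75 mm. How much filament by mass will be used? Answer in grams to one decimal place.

124.0 g

Interior volume = 104 − 49.4, so 54.6 cm³.
Deposited infill: 0.45 × 54.6 → 24.57 cm³.
Support = 0.25 × 104 = 26 cm³.
Total extruded: 49.4 + 24.57 + 26 → 99.97 cm³.
Mass = 99.97 × 1.24, so 123.9628 g.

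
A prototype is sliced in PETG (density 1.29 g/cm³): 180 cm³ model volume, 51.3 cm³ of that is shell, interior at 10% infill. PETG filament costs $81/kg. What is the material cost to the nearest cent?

Volume inside the shell = 180 − 51.3, so 128.7 cm³.
Infill deposited = 0.10 × 128.7 = 12.87 cm³.
Deposited volume = 51.3 + 12.87 = 64.17 cm³.
Mass = 64.17 × 1.29 = 82.7793 g.
Cost = 82.7793 g / 1000 × $81/kg = $6.71.

$6.71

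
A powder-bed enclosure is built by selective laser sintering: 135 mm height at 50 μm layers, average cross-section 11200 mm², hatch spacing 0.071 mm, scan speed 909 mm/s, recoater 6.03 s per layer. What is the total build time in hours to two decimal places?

134.68 hours

Number of layers: 135 / 0.05 → 2700 (rounded up).
Per-layer scan distance = 11200 / 0.071 = 157746.5 mm.
Laser time per layer = 157746.5 / 909, so 173.5385 s.
Time per layer = 173.5385 + 6.03, so 179.5685 s.
2700 layers × 179.5685 s/layer = 484834.95 s, i.e. 134.68 hours.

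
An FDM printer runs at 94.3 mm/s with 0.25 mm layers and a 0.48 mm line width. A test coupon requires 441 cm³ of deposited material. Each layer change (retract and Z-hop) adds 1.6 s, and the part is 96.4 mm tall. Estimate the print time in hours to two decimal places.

Bead cross-section = 0.25 × 0.48, so 0.12 mm².
Total extruded path = 441000/0.12 = 3675000 mm.
Time extruding: 3675000 / 94.3 → 38971.4 s.
Layers = ⌈96.4/0.25⌉ = 386.
Non-print overhead: 386 × 1.6 → 617.6 s.
Altogether 38971.4 + 617.6 = 39589 s, i.e. 11.00 hours.

11.00 hours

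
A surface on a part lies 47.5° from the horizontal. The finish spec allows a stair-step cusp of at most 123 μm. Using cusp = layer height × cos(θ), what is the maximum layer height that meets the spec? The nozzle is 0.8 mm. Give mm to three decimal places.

0.182 mm

t = h_c / cos θ = 0.123 / 0.6756 = 0.182 mm.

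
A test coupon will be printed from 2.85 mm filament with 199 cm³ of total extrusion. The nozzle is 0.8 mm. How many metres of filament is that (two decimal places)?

31.19 m

Cross-section of 2.85 mm filament: π·(2.85/2)² = 6.3794 mm².
Length = 199 cm³ / 6.3794 mm² = 199000 / 6.3794 = 31194.16 mm = 31.19 m.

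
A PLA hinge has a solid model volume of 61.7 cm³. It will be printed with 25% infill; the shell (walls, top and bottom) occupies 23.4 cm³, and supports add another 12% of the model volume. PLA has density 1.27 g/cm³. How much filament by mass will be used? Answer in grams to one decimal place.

51.3 g

Infill region: 61.7 − 23.4 → 38.3 cm³.
Infill volume = 0.25 × 38.3 = 9.575 cm³.
Support: 0.12 × 61.7 → 7.404 cm³.
Deposited volume = 23.4 + 9.575 + 7.404 = 40.379 cm³.
Mass = 40.379 × 1.27, so 51.28133 g.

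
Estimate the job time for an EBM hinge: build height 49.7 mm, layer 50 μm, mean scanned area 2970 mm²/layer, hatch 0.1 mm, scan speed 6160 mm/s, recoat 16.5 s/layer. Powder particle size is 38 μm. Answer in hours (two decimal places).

Number of layers: 49.7 / 0.05 → 994 (rounded up).
Hatch length per layer = 2970 / 0.1 = 29700 mm.
Per-layer scan time = 29700 / 6160, so 4.8214 s.
Layer cycle = 4.8214 + 16.5 = 21.3214 s.
Build time = 994 × 21.3214 = 21193.4716 s = 5.89 hours.

5.89 hours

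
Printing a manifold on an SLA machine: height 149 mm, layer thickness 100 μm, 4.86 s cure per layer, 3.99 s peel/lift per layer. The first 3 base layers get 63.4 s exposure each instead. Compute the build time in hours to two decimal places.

Number of layers: 149 / 0.1 → 1490 (rounded up).
Burn-in layers = 3 × (63.4 + 3.99), so 202.17 s.
Normal layers: 1487 × (4.86 + 3.99) → 13159.95 s.
Sum: 202.17 + 13159.95 = 13362.12 s → 3.71 hours.

3.71 hours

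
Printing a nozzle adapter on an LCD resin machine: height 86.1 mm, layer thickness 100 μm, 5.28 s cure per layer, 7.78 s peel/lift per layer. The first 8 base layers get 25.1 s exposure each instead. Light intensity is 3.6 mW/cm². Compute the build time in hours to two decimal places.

Layers = ⌈86.1/0.1⌉ = 861.
Burn-in layers = 8 × (25.1 + 7.78), so 263.04 s.
Remaining layers = 853 × (5.28 + 7.78), so 11140.18 s.
Sum: 263.04 + 11140.18 = 11403.22 s → 3.17 hours.

3.17 hours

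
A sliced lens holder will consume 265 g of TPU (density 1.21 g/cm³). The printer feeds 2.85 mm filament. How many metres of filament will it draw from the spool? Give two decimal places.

Volume = 265 g / 1.21 g·cm⁻³ = 219.0083 cm³ = 219008.3 mm³.
Filament cross-section = π × (2.85/2)² = 6.3794 mm².
L = V/A = 219008.3/6.3794 = 34330.55 mm → 34.33 m.

34.33 m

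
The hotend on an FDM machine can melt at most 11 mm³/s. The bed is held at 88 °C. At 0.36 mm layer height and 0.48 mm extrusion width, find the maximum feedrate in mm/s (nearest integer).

A: 0.36 × 0.48 → 0.1728 mm².
Max speed = 11 / 0.1728 = 63.66 ≈ 64 mm/s.

64 mm/s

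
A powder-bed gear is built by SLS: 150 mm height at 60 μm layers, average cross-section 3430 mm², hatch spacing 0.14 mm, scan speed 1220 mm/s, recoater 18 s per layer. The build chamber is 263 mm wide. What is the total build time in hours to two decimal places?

Number of layers: 150 / 0.06 → 2500 (rounded up).
Scan path per layer = 3430 / 0.14, so 24500 mm.
Scan time per layer = 24500 / 1220, so 20.082 s.
Time per layer = 20.082 + 18 = 38.082 s.
Total: 2500 × 38.082 s = 95205 s → 26.45 hours.

26.45 hours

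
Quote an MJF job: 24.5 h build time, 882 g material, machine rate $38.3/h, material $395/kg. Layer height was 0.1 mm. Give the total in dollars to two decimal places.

Machine cost: 38.3 × 24.5 → $938.35.
Material cost: 395 × 882/1000 → $348.39.
Total = 938.35 + 348.39 = $1286.74.

$1286.74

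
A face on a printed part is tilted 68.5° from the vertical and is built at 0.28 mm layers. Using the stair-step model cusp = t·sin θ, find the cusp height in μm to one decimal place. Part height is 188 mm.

260.5 μm

sin(68.5°) = 0.9304, so cusp = 0.28 × 0.9304 = 0.260512 mm → 260.5 μm.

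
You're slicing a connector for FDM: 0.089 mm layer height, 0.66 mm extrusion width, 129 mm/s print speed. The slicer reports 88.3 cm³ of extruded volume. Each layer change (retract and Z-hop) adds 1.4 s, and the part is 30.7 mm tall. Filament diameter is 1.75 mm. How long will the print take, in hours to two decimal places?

Extrusion cross-section: 0.089 × 0.66 → 0.05874 mm².
Toolpath length = 88.3 cm³ / 0.05874 mm² = 88300 / 0.05874 = 1503234.6 mm.
Time extruding = 1503234.6 / 129, so 11653 s.
Layer count = ceil(30.7 / 0.089) = 345.
Z-hop total = 345 × 1.4 = 483 s.
Altogether 11653 + 483 = 12136 s, i.e. 3.37 hours.

3.37 hours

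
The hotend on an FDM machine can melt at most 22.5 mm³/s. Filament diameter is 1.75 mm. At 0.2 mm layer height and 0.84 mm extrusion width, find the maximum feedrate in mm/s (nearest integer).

134 mm/s

Extrusion cross-section = 0.2 × 0.84, so 0.168 mm².
v_max = Q/A = 22.5/0.168 = 133.93 mm/s → 134 mm/s.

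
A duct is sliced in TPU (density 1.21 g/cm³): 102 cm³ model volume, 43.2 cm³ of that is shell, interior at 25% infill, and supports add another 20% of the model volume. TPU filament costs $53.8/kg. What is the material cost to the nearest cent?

Volume inside the shell: 102 − 43.2 → 58.8 cm³.
Deposited infill: 0.25 × 58.8 → 14.7 cm³.
Support = 0.20 × 102 = 20.4 cm³.
Total printed volume = 43.2 + 14.7 + 20.4 = 78.3 cm³.
Mass = 78.3 × 1.21, so 94.743 g.
Cost = 94.743 g / 1000 × $53.8/kg = $5.10.

$5.10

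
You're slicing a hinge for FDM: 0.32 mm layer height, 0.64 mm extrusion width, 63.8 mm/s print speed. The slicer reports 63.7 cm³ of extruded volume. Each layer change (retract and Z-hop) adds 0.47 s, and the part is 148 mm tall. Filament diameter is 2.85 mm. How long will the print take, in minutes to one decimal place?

84.9 minutes

Line area = 0.32 × 0.64 = 0.2048 mm².
Path length: 63700 mm³ / 0.2048 mm² → 311035.2 mm.
Extrusion time = 311035.2 / 63.8 = 4875.2 s.
Layer count = ceil(148 / 0.32) = 463.
Z-hop total = 463 × 0.47 = 217.61 s.
Total = 4875.2 + 217.61 = 5092.81 s = 84.9 minutes.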